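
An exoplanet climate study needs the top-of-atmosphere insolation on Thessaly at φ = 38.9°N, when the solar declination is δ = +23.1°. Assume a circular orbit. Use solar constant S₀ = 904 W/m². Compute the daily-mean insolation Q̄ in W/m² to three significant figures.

Q̄ ≈ 330 W/m²

cos H₀ = −tan(+38.9°) tan(+23.100°) = -0.3442, H₀ = 1.9222 rad.
Bracket: H₀ sin φ sin δ + cos φ cos δ sin H₀ = 1.9222×0.62796×0.39234 + 0.77824×0.91982×0.93891 = 0.473580 + 0.672110 = 1.145690.
Q̄ = (S₀/π) × [bracket] = (904/π) × 1.145690 = 329.7 W/m².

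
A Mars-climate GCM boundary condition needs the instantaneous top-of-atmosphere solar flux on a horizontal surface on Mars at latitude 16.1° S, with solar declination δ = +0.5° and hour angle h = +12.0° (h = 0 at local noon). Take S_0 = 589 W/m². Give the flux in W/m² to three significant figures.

cos θ_z = sin ϕ sin δ + cos ϕ cos δ cos h = -0.002420 + 0.939748 = 0.937328.
Flux = S_0 · cos θ_z = 589 × 0.937328 = 552.1 W/m².

552 W/m²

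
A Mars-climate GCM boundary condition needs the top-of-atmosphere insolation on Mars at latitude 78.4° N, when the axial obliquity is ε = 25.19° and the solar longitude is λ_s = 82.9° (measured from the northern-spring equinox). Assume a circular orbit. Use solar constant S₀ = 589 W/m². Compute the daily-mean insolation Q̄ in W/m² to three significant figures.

Q̄ ≈ 244 W/m²

Solar declination: sin δ = sin ε · sin λ_s = sin 25.19° × sin 82.9° = 0.42236, so δ = +24.984°.
cos H₀ = −tan(+78.4°) tan(+24.984°) = -2.2700 ≤ −1 ⇒ polar day, H₀ = π.
Bracket: H₀ sin φ sin δ + cos φ cos δ sin H₀ = 3.1416×0.97958×0.42236 + 0.20108×0.90643×0.00000 = 1.299791 + 0.000000 = 1.299791.
Q̄ = (S₀/π) × [bracket] = (589/π) × 1.299791 = 243.7 W/m².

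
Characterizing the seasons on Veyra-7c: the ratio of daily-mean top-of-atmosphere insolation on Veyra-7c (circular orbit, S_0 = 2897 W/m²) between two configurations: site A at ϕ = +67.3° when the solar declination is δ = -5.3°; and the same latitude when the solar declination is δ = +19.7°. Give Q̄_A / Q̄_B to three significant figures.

Q̄_A / Q̄_B ≈ 0.261

— Configuration A (ϕ=+67.3°):
cos h₀ = −tan(+67.3°) tan(-5.300°) = 0.2218, h₀ = 1.3472 rad.
Bracket: h₀ sin ϕ sin δ + cos ϕ cos δ sin h₀ = 1.3472×0.92254×-0.09237 + 0.38591×0.99572×0.97510 = -0.114802 + 0.374690 = 0.259888.
Q̄ = (S_0/π) × [bracket] = (2897/π) × 0.259888 = 239.65 W/m².
— Configuration B (ϕ=+67.3°):
cos h₀ = −tan(+67.3°) tan(+19.700°) = -0.8560, h₀ = 2.5982 rad.
Bracket: h₀ sin ϕ sin δ + cos ϕ cos δ sin h₀ = 2.5982×0.92254×0.33710 + 0.38591×0.94147×0.51706 = 0.808010 + 0.187860 = 0.995870.
Q̄ = (S_0/π) × [bracket] = (2897/π) × 0.995870 = 918.34 W/m².
Ratio Q̄_A / Q̄_B = 239.65 / 918.34 = 0.2610.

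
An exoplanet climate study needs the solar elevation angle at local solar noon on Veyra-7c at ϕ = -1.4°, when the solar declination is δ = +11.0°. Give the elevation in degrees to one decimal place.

At local noon the hour angle is zero, so the zenith angle equals |ϕ − δ| = |-1.4° − (+11.000°)| = 12.400°.
Elevation = 90° − 12.400° = 77.6°.

77.6°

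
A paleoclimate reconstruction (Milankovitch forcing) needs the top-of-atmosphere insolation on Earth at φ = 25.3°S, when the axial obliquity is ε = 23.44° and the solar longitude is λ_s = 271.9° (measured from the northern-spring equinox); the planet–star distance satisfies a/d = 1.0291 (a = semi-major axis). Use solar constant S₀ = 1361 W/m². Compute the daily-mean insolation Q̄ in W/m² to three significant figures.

Solar declination: sin δ = sin ε · sin λ_s = sin 23.44° × sin 271.9° = -0.39757, so δ = -23.426°.
cos H₀ = −tan(-25.3°) tan(-23.426°) = -0.2048, H₀ = 1.7771 rad.
Bracket: H₀ sin φ sin δ + cos φ cos δ sin H₀ = 1.7771×-0.42736×-0.39757 + 0.90408×0.91757×0.97880 = 0.301939 + 0.811970 = 1.113909.
Inverse-square distance factor (a/d)² = 1.0291² = 1.059047.
Q̄ = (S₀/π) × 1.059047 × [bracket] = (1361/π) × 1.059047 × 1.113909 = 511.1 W/m².

Q̄ ≈ 511 W/m²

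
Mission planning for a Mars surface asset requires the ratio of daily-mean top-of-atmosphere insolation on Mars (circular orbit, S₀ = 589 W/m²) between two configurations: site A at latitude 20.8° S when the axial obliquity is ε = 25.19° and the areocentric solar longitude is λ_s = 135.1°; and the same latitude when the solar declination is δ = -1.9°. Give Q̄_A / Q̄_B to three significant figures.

— Configuration A (φ=-20.8°):
sin δ = sin 25.19° × sin 135.1° = 0.30043, so δ = +17.484°.
cos H₀ = −tan(-20.8°) tan(+17.484°) = 0.1197, H₀ = 1.4509 rad.
Bracket: H₀ sin φ sin δ + cos φ cos δ sin H₀ = 1.4509×-0.35511×0.30043 + 0.93483×0.95380×0.99282 = -0.154790 + 0.885239 = 0.730449.
Q̄ = (S₀/π) × [bracket] = (589/π) × 0.730449 = 136.95 W/m².
— Configuration B (φ=-20.8°):
cos H₀ = −tan(-20.8°) tan(-1.900°) = -0.0126, H₀ = 1.5834 rad.
Bracket: H₀ sin φ sin δ + cos φ cos δ sin H₀ = 1.5834×-0.35511×-0.03316 + 0.93483×0.99945×0.99992 = 0.018645 + 0.934241 = 0.952886.
Q̄ = (S₀/π) × [bracket] = (589/π) × 0.952886 = 178.65 W/m².
Ratio Q̄_A / Q̄_B = 136.95 / 178.65 = 0.7666.

Q̄_A / Q̄_B ≈ 0.767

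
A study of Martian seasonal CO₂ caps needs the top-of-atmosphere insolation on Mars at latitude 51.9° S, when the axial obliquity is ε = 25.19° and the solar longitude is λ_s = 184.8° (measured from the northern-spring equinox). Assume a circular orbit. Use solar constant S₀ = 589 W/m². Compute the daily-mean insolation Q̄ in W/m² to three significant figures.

Q̄ ≈ 124 W/m²

Solar declination: sin δ = sin ε · sin λ_s = sin 25.19° × sin 184.8° = -0.03562, so δ = -2.041°.
cos H₀ = −tan(-51.9°) tan(-2.041°) = -0.0455, H₀ = 1.6163 rad.
Bracket: H₀ sin φ sin δ + cos φ cos δ sin H₀ = 1.6163×-0.78694×-0.03562 + 0.61704×0.99937×0.99897 = 0.045306 + 0.616016 = 0.661322.
Q̄ = (S₀/π) × [bracket] = (589/π) × 0.661322 = 124.0 W/m².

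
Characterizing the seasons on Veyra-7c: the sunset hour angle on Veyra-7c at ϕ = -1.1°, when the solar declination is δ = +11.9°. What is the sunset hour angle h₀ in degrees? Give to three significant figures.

cos h₀ = −tan ϕ · tan δ = −tan(-1.1°) × tan(+11.900°) = 0.0040, so h₀ = 1.5668 rad = 89.77°.

h₀ = 89.8°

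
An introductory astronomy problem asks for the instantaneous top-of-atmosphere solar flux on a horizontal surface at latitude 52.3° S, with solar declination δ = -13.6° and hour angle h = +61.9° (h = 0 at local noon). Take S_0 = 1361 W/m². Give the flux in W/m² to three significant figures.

634 W/m²

cos θ_z = sin ϕ sin δ + cos ϕ cos δ cos h = 0.186050 + 0.279960 = 0.466010.
Flux = S_0 · cos θ_z = 1361 × 0.466010 = 634.2 W/m².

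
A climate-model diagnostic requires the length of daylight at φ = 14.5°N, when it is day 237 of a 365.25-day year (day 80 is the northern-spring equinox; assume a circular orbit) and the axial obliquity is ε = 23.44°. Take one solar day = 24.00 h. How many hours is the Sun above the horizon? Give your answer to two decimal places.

Solar longitude: λ_s = 360° × (237 − 80)/365.25 = 154.743°.
sin δ = sin 23.44° × sin 154.743° = 0.16973, so δ = +9.772°.
cos H₀ = −tan φ · tan δ = −tan(+14.5°) × tan(+9.772°) = -0.0445, so H₀ = 1.6154 rad = 92.55°.
Daylight = 2H₀/(2π) × 24.00 h = (1.6154/π) × 24.00 = 12.34 h.

12.34 h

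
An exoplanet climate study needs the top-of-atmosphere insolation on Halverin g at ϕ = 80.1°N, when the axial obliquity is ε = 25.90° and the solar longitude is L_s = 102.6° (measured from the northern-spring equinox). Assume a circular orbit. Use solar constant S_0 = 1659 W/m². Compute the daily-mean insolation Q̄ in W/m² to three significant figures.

Q̄ ≈ 697 W/m²

Solar declination: sin δ = sin ε · sin L_s = sin 25.90° × sin 102.6° = 0.42628, so δ = +25.232°.
cos h₀ = −tan(+80.1°) tan(+25.232°) = -2.7001 ≤ −1 ⇒ polar day, h₀ = π.
Bracket: h₀ sin ϕ sin δ + cos ϕ cos δ sin h₀ = 3.1416×0.98511×0.42628 + 0.17193×0.90459×0.00000 = 1.319261 + 0.000000 = 1.319261.
Q̄ = (S_0/π) × [bracket] = (1659/π) × 1.319261 = 696.7 W/m².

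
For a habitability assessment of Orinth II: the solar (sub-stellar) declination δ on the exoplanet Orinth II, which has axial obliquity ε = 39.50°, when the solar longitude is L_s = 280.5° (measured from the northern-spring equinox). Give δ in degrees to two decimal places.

δ = -38.71°

sin δ = sin ε · sin L_s = sin 39.50° × sin 280.5° = -0.625427.
δ = arcsin(-0.625427) = -38.71°.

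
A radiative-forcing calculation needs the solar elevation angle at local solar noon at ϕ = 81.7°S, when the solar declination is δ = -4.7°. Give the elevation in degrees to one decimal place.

At local noon the hour angle is zero, so the zenith angle equals |ϕ − δ| = |-81.7° − (-4.700°)| = 77.000°.
Elevation = 90° − 77.000° = 13.0°.

13.0°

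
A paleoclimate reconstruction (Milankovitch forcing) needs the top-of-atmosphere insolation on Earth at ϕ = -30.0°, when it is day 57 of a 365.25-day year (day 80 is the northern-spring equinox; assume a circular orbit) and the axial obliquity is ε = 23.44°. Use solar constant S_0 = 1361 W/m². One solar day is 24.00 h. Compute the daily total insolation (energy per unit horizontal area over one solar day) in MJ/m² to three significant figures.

Solar longitude: L_s = 360° × (57 − 80)/365.25 = -22.669°, i.e. -22.669° + 360° = 337.331°.
sin δ = sin 23.44° × sin 337.331° = -0.15331, so δ = -8.819°.
cos h₀ = −tan(-30.0°) tan(-8.819°) = -0.0896, h₀ = 1.6605 rad.
Bracket: h₀ sin ϕ sin δ + cos ϕ cos δ sin h₀ = 1.6605×-0.50000×-0.15331 + 0.86603×0.98818×0.99598 = 0.127286 + 0.852353 = 0.979639.
Q̄ = (S_0/π) × [bracket] = (1361/π) × 0.979639 = 424.40 W/m².
Daily total = Q̄ × 24.00 h × 3600 s/h = 424.40 × 24.00 × 3600 / 10⁶ = 36.67 MJ/m².

36.7 MJ/m²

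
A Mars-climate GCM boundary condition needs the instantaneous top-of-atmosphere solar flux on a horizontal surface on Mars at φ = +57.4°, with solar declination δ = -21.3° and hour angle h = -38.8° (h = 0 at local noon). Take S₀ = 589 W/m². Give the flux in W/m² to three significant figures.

cos θ_z = sin φ sin δ + cos φ cos δ cos h = -0.306022 + 0.391203 = 0.085181.
Flux = S₀ · cos θ_z = 589 × 0.085181 = 50.17 W/m².

50.2 W/m²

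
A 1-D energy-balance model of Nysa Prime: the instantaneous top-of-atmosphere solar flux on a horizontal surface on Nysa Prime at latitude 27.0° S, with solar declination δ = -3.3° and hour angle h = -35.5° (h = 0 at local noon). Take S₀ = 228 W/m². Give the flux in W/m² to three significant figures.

cos θ_z = sin φ sin δ + cos φ cos δ cos h = 0.026134 + 0.724179 = 0.750313.
Flux = S₀ · cos θ_z = 228 × 0.750313 = 171.1 W/m².

171 W/m²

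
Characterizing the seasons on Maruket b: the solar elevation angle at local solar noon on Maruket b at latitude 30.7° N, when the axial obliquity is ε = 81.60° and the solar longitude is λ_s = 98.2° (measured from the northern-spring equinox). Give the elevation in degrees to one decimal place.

Solar declination: sin δ = sin ε · sin λ_s = sin 81.60° × sin 98.2° = 0.97916, so δ = +78.282°.
At local noon the hour angle is zero, so the zenith angle equals |φ − δ| = |+30.7° − (+78.282°)| = 47.582°.
Elevation = 90° − 47.582° = 42.4°.

42.4°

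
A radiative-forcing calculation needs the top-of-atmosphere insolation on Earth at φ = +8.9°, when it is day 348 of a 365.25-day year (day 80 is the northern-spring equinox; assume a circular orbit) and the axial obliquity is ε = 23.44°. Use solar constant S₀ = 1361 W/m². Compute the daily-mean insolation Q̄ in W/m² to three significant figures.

Solar longitude: λ_s = 360° × (348 − 80)/365.25 = 264.148°.
sin δ = sin 23.44° × sin 264.148° = -0.39572, so δ = -23.311°.
cos H₀ = −tan(+8.9°) tan(-23.311°) = 0.0675, H₀ = 1.5033 rad.
Bracket: H₀ sin φ sin δ + cos φ cos δ sin H₀ = 1.5033×0.15471×-0.39572 + 0.98796×0.91837×0.99772 = -0.092035 + 0.905244 = 0.813209.
Q̄ = (S₀/π) × [bracket] = (1361/π) × 0.813209 = 352.3 W/m².

Q̄ ≈ 352 W/m²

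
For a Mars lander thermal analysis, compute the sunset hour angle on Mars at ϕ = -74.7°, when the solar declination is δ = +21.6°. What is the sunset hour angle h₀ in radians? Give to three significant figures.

h₀ = 0.00 rad

cos h₀ = −tan ϕ · tan δ = 1.4473 ≥ 1, so the Sun never rises (polar night) and h₀ = 0.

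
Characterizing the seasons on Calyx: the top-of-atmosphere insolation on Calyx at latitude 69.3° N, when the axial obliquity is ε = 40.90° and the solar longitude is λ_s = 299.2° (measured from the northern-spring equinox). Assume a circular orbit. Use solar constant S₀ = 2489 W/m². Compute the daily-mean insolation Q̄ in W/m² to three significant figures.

Solar declination: sin δ = sin ε · sin λ_s = sin 40.90° × sin 299.2° = -0.57154, so δ = -34.858°.
cos H₀ = −tan(+69.3°) tan(-34.858°) = 1.8433 ≥ 1 ⇒ polar night, H₀ = 0 and Q̄ = 0.

Q̄ ≈ 0.00 W/m²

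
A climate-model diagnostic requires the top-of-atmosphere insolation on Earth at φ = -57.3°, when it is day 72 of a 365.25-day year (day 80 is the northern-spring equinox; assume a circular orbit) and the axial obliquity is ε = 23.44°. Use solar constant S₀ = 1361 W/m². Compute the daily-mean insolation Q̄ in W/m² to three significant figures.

Q̄ ≈ 266 W/m²

Solar longitude: λ_s = 360° × (72 − 80)/365.25 = -7.885°, i.e. -7.885° + 360° = 352.115°.
sin δ = sin 23.44° × sin 352.115° = -0.05457, so δ = -3.128°.
cos H₀ = −tan(-57.3°) tan(-3.128°) = -0.0851, H₀ = 1.6560 rad.
Bracket: H₀ sin φ sin δ + cos φ cos δ sin H₀ = 1.6560×-0.84151×-0.05457 + 0.54024×0.99851×0.99637 = 0.076046 + 0.537477 = 0.613523.
Q̄ = (S₀/π) × [bracket] = (1361/π) × 0.613523 = 265.8 W/m².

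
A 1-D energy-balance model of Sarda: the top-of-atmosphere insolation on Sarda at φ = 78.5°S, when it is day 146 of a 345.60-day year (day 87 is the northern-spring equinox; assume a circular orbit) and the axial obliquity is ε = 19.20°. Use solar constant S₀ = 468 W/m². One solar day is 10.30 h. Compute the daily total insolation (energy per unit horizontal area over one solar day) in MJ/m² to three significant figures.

Solar longitude: λ_s = 360° × (146 − 87)/345.60 = 61.458°.
sin δ = sin 19.20° × sin 61.458° = 0.28890, so δ = +16.792°.
cos H₀ = −tan(-78.5°) tan(+16.792°) = 1.4832 ≥ 1 ⇒ polar night, H₀ = 0 and Q̄ = 0.
Daily total = Q̄ × 10.30 h × 3600 s/h = 0.00 MJ/m².

0.00 MJ/m²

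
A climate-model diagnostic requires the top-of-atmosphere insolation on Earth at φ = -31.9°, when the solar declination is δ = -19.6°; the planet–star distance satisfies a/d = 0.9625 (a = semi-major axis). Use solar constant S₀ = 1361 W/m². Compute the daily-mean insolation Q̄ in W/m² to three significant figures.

Q̄ ≈ 441 W/m²

cos H₀ = −tan(-31.9°) tan(-19.600°) = -0.2216, H₀ = 1.7943 rad.
Bracket: H₀ sin φ sin δ + cos φ cos δ sin H₀ = 1.7943×-0.52844×-0.33545 + 0.84897×0.94206×0.97513 = 0.318067 + 0.779890 = 1.097957.
Inverse-square distance factor (a/d)² = 0.9625² = 0.926406.
Q̄ = (S₀/π) × 0.926406 × [bracket] = (1361/π) × 0.926406 × 1.097957 = 440.7 W/m².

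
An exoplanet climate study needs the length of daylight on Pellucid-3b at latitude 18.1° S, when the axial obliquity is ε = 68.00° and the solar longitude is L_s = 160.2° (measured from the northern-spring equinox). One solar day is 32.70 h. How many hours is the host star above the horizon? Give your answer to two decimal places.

15.22 h

Solar declination: sin δ = sin ε · sin L_s = sin 68.00° × sin 160.2° = 0.31407, so δ = +18.305°.
cos h₀ = −tan ϕ · tan δ = −tan(-18.1°) × tan(+18.305°) = 0.1081, so h₀ = 1.4625 rad = 83.79°.
Daylight = 2h₀/(2π) × 32.70 h = (1.4625/π) × 32.70 = 15.22 h.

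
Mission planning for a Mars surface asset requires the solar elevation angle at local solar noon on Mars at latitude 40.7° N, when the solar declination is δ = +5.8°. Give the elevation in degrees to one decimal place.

At local noon the hour angle is zero, so the zenith angle equals |ϕ − δ| = |+40.7° − (+5.800°)| = 34.900°.
Elevation = 90° − 34.900° = 55.1°.

55.1°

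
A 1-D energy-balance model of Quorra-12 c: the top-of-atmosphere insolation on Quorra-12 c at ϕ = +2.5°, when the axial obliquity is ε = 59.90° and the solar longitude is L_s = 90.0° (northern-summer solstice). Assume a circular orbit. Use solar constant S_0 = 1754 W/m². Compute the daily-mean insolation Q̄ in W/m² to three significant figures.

Solar declination: sin δ = sin ε · sin L_s = sin 59.90° × sin 90.0° = 0.86515, so δ = +59.900°.
cos h₀ = −tan(+2.5°) tan(+59.900°) = -0.0753, h₀ = 1.6462 rad.
Bracket: h₀ sin ϕ sin δ + cos ϕ cos δ sin h₀ = 1.6462×0.04362×0.86515 + 0.99905×0.50151×0.99716 = 0.062124 + 0.499611 = 0.561735.
Q̄ = (S_0/π) × [bracket] = (1754/π) × 0.561735 = 313.6 W/m².

Q̄ ≈ 314 W/m²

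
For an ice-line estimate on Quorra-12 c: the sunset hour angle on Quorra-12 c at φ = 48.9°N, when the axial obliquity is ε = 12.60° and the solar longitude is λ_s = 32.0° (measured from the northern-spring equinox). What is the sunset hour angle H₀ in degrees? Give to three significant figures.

H₀ = 97.7°

Solar declination: sin δ = sin ε · sin λ_s = sin 12.60° × sin 32.0° = 0.11560, so δ = +6.638°.
cos H₀ = −tan φ · tan δ = −tan(+48.9°) × tan(+6.638°) = -0.1334, so H₀ = 1.7046 rad = 97.67°.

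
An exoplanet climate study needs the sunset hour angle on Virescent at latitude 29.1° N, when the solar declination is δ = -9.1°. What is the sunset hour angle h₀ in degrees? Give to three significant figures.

cos h₀ = −tan ϕ · tan δ = −tan(+29.1°) × tan(-9.100°) = 0.0892, so h₀ = 1.4815 rad = 84.89°.

h₀ = 84.9°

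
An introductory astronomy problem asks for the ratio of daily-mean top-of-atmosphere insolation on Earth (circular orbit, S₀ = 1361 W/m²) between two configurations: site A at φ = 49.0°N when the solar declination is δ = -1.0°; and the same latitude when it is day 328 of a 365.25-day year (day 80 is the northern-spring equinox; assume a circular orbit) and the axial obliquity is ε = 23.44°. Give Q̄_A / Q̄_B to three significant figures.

Q̄_A / Q̄_B ≈ 2.56

— Configuration A (φ=+49.0°):
cos H₀ = −tan(+49.0°) tan(-1.000°) = 0.0201, H₀ = 1.5507 rad.
Bracket: H₀ sin φ sin δ + cos φ cos δ sin H₀ = 1.5507×0.75471×-0.01745 + 0.65606×0.99985×0.99980 = -0.020422 + 0.655830 = 0.635408.
Q̄ = (S₀/π) × [bracket] = (1361/π) × 0.635408 = 275.27 W/m².
— Configuration B (φ=+49.0°):
Solar longitude: λ_s = 360° × (328 − 80)/365.25 = 244.435°.
sin δ = sin 23.44° × sin 244.435° = -0.35884, so δ = -21.029°.
cos H₀ = −tan(+49.0°) tan(-21.029°) = 0.4423, H₀ = 1.1127 rad.
Bracket: H₀ sin φ sin δ + cos φ cos δ sin H₀ = 1.1127×0.75471×-0.35884 + 0.65606×0.93340×0.89689 = -0.301342 + 0.549225 = 0.247883.
Q̄ = (S₀/π) × [bracket] = (1361/π) × 0.247883 = 107.39 W/m².
Ratio Q̄_A / Q̄_B = 275.27 / 107.39 = 2.563.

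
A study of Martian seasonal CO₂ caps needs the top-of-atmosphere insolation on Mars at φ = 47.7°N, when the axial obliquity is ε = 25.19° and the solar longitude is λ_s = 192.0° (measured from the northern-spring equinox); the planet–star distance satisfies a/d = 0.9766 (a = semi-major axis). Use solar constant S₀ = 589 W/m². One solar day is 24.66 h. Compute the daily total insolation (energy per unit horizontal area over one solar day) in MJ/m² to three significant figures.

9.06 MJ/m²

Solar declination: sin δ = sin ε · sin λ_s = sin 25.19° × sin 192.0° = -0.08849, so δ = -5.077°.
cos H₀ = −tan(+47.7°) tan(-5.077°) = 0.0976, H₀ = 1.4730 rad.
Bracket: H₀ sin φ sin δ + cos φ cos δ sin H₀ = 1.4730×0.73963×-0.08849 + 0.67301×0.99608×0.99522 = -0.096408 + 0.667167 = 0.570759.
Inverse-square distance factor (a/d)² = 0.9766² = 0.953748.
Q̄ = (S₀/π) × 0.953748 × [bracket] = (589/π) × 0.953748 × 0.570759 = 102.06 W/m².
Daily total = Q̄ × 24.66 h × 3600 s/h = 102.06 × 24.66 × 3600 / 10⁶ = 9.060 MJ/m².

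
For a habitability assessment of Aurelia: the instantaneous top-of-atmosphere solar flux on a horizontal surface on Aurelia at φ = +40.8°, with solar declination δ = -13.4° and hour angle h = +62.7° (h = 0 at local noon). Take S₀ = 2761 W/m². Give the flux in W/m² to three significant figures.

cos θ_z = sin φ sin δ + cos φ cos δ cos h = -0.151429 + 0.337743 = 0.186314.
Flux = S₀ · cos θ_z = 2761 × 0.186314 = 514.4 W/m².

514 W/m²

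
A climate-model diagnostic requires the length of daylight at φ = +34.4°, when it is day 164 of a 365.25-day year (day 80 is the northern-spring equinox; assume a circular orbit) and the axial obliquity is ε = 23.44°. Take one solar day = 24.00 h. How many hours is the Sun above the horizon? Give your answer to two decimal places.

Solar longitude: λ_s = 360° × (164 − 80)/365.25 = 82.793°.
sin δ = sin 23.44° × sin 82.793° = 0.39465, so δ = +23.244°.
cos H₀ = −tan φ · tan δ = −tan(+34.4°) × tan(+23.244°) = -0.2941, so H₀ = 1.8693 rad = 107.10°.
Daylight = 2H₀/(2π) × 24.00 h = (1.8693/π) × 24.00 = 14.28 h.

14.28 h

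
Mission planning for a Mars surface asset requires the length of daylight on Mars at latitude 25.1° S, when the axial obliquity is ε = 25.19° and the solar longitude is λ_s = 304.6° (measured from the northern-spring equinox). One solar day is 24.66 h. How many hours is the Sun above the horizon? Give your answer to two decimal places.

Solar declination: sin δ = sin ε · sin λ_s = sin 25.19° × sin 304.6° = -0.35034, so δ = -20.508°.
cos H₀ = −tan φ · tan δ = −tan(-25.1°) × tan(-20.508°) = -0.1752, so H₀ = 1.7469 rad = 100.09°.
Daylight = 2H₀/(2π) × 24.66 h = (1.7469/π) × 24.66 = 13.71 h.

13.71 h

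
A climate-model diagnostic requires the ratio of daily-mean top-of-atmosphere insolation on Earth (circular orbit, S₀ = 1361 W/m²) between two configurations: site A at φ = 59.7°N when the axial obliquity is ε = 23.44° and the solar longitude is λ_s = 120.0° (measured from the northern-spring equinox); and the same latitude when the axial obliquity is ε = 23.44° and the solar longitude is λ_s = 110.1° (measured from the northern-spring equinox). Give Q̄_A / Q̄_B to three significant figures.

— Configuration A (φ=+59.7°):
Solar declination: sin δ = sin ε · sin λ_s = sin 23.44° × sin 120.0° = 0.34449, so δ = +20.151°.
cos H₀ = −tan(+59.7°) tan(+20.151°) = -0.6280, H₀ = 2.2497 rad.
Bracket: H₀ sin φ sin δ + cos φ cos δ sin H₀ = 2.2497×0.86340×0.34449 + 0.50453×0.93879×0.77824 = 0.669134 + 0.368612 = 1.037746.
Q̄ = (S₀/π) × [bracket] = (1361/π) × 1.037746 = 449.57 W/m².
— Configuration B (φ=+59.7°):
Solar declination: sin δ = sin ε · sin λ_s = sin 23.44° × sin 110.1° = 0.37356, so δ = +21.935°.
cos H₀ = −tan(+59.7°) tan(+21.935°) = -0.6892, H₀ = 2.3311 rad.
Bracket: H₀ sin φ sin δ + cos φ cos δ sin H₀ = 2.3311×0.86340×0.37356 + 0.50453×0.92761×0.72460 = 0.751854 + 0.339118 = 1.090972.
Q̄ = (S₀/π) × [bracket] = (1361/π) × 1.090972 = 472.63 W/m².
Ratio Q̄_A / Q̄_B = 449.57 / 472.63 = 0.9512.

Q̄_A / Q̄_B ≈ 0.951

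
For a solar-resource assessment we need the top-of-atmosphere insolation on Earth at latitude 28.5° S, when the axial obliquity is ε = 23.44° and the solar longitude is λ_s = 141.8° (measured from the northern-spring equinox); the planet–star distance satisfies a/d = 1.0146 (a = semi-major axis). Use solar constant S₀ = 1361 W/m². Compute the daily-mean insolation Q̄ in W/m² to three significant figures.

Q̄ ≈ 301 W/m²

Solar declination: sin δ = sin ε · sin λ_s = sin 23.44° × sin 141.8° = 0.24600, so δ = +14.241°.
cos H₀ = −tan(-28.5°) tan(+14.241°) = 0.1378, H₀ = 1.4326 rad.
Bracket: H₀ sin φ sin δ + cos φ cos δ sin H₀ = 1.4326×-0.47716×0.24600 + 0.87882×0.96927×0.99046 = -0.168161 + 0.843688 = 0.675527.
Inverse-square distance factor (a/d)² = 1.0146² = 1.029413.
Q̄ = (S₀/π) × 1.029413 × [bracket] = (1361/π) × 1.029413 × 0.675527 = 301.3 W/m².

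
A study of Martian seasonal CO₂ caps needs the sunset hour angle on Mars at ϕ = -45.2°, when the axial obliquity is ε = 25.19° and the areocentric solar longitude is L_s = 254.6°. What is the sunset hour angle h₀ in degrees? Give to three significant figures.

h₀ = 117°

sin δ = sin 25.19° × sin 254.6° = -0.41034, so δ = -24.226°.
cos h₀ = −tan ϕ · tan δ = −tan(-45.2°) × tan(-24.226°) = -0.4531, so h₀ = 2.0411 rad = 116.94°.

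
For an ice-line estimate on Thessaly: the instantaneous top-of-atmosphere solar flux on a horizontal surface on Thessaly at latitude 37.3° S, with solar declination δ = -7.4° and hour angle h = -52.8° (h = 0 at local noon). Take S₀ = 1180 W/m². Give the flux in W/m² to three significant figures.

cos θ_z = sin φ sin δ + cos φ cos δ cos h = 0.078049 + 0.476937 = 0.554986.
Flux = S₀ · cos θ_z = 1180 × 0.554986 = 654.9 W/m².

655 W/m²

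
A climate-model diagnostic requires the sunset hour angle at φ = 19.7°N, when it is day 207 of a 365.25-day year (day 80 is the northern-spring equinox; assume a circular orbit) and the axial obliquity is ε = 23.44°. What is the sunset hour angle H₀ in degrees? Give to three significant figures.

Solar longitude: λ_s = 360° × (207 − 80)/365.25 = 125.175°.
sin δ = sin 23.44° × sin 125.175° = 0.32515, so δ = +18.975°.
cos H₀ = −tan φ · tan δ = −tan(+19.7°) × tan(+18.975°) = -0.1231, so H₀ = 1.6942 rad = 97.07°.

H₀ = 97.1°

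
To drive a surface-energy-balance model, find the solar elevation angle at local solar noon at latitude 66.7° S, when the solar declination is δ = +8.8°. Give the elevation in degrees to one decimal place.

14.5°

At local noon the hour angle is zero, so the zenith angle equals |φ − δ| = |-66.7° − (+8.800°)| = 75.500°.
Elevation = 90° − 75.500° = 14.5°.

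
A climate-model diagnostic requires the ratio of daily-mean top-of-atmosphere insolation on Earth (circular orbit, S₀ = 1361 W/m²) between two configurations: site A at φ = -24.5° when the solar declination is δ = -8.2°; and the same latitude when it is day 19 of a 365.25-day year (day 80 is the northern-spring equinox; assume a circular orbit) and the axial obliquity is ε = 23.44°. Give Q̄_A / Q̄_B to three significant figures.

— Configuration A (φ=-24.5°):
cos H₀ = −tan(-24.5°) tan(-8.200°) = -0.0657, H₀ = 1.6365 rad.
Bracket: H₀ sin φ sin δ + cos φ cos δ sin H₀ = 1.6365×-0.41469×-0.14263 + 0.90996×0.98978×0.99784 = 0.096794 + 0.898715 = 0.995509.
Q̄ = (S₀/π) × [bracket] = (1361/π) × 0.995509 = 431.27 W/m².
— Configuration B (φ=-24.5°):
Solar longitude: λ_s = 360° × (19 − 80)/365.25 = -60.123°, i.e. -60.123° + 360° = 299.877°.
sin δ = sin 23.44° × sin 299.877° = -0.34492, so δ = -20.177°.
cos H₀ = −tan(-24.5°) tan(-20.177°) = -0.1675, H₀ = 1.7391 rad.
Bracket: H₀ sin φ sin δ + cos φ cos δ sin H₀ = 1.7391×-0.41469×-0.34492 + 0.90996×0.93863×0.98588 = 0.248752 + 0.842056 = 1.090808.
Q̄ = (S₀/π) × [bracket] = (1361/π) × 1.090808 = 472.56 W/m².
Ratio Q̄_A / Q̄_B = 431.27 / 472.56 = 0.9126.

Q̄_A / Q̄_B ≈ 0.913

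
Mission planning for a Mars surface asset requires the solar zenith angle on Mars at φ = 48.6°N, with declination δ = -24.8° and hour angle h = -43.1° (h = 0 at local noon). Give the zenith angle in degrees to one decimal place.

θ_z = 82.9°

cos θ_z = sin φ sin δ + cos φ cos δ cos h = -0.314636 + 0.438334 = 0.123698.
θ_z = arccos(0.123698) = 82.9°.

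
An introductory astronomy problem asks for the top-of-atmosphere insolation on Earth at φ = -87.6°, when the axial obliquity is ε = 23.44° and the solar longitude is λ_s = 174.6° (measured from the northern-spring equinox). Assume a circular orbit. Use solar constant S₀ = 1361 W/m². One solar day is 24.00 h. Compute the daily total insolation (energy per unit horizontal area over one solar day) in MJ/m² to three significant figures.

Solar declination: sin δ = sin ε · sin λ_s = sin 23.44° × sin 174.6° = 0.03744, so δ = +2.145°.
cos H₀ = −tan(-87.6°) tan(+2.145°) = 0.8938, H₀ = 0.4650 rad.
Bracket: H₀ sin φ sin δ + cos φ cos δ sin H₀ = 0.4650×-0.99912×0.03744 + 0.04188×0.99930×0.44846 = -0.017394 + 0.018768 = 0.001374.
Q̄ = (S₀/π) × [bracket] = (1361/π) × 0.001374 = 0.59524 W/m².
Daily total = Q̄ × 24.00 h × 3600 s/h = 0.59524 × 24.00 × 3600 / 10⁶ = 0.05143 MJ/m².

0.0514 MJ/m²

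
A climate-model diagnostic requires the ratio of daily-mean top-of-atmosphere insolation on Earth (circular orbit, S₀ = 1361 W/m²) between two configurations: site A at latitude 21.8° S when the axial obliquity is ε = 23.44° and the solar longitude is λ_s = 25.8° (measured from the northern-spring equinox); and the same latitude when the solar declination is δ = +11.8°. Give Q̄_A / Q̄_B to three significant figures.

— Configuration A (φ=-21.8°):
Solar declination: sin δ = sin ε · sin λ_s = sin 23.44° × sin 25.8° = 0.17313, so δ = +9.970°.
cos H₀ = −tan(-21.8°) tan(+9.970°) = 0.0703, H₀ = 1.5004 rad.
Bracket: H₀ sin φ sin δ + cos φ cos δ sin H₀ = 1.5004×-0.37137×0.17313 + 0.92849×0.98490×0.99753 = -0.096469 + 0.912211 = 0.815742.
Q̄ = (S₀/π) × [bracket] = (1361/π) × 0.815742 = 353.40 W/m².
— Configuration B (φ=-21.8°):
cos H₀ = −tan(-21.8°) tan(+11.800°) = 0.0836, H₀ = 1.4871 rad.
Bracket: H₀ sin φ sin δ + cos φ cos δ sin H₀ = 1.4871×-0.37137×0.20450 + 0.92849×0.97887×0.99650 = -0.112938 + 0.905690 = 0.792752.
Q̄ = (S₀/π) × [bracket] = (1361/π) × 0.792752 = 343.44 W/m².
Ratio Q̄_A / Q̄_B = 353.40 / 343.44 = 1.029.

Q̄_A / Q̄_B ≈ 1.03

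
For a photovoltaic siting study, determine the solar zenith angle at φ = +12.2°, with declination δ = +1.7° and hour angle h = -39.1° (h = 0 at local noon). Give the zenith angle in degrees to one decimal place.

θ_z = 40.1°

cos θ_z = sin φ sin δ + cos φ cos δ cos h = 0.006269 + 0.758186 = 0.764455.
θ_z = arccos(0.764455) = 40.1°.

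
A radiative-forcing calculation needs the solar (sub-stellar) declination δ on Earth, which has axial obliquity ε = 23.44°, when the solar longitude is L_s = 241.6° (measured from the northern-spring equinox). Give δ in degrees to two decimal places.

δ = -20.48°

sin δ = sin ε · sin L_s = sin 23.44° × sin 241.6° = -0.349914.
δ = arcsin(-0.349914) = -20.48°.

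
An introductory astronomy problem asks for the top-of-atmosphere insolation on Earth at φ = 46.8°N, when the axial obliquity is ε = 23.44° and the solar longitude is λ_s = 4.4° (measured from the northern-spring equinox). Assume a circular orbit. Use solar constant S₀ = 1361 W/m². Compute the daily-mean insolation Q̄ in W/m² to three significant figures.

Solar declination: sin δ = sin ε · sin λ_s = sin 23.44° × sin 4.4° = 0.03052, so δ = +1.749°.
cos H₀ = −tan(+46.8°) tan(+1.749°) = -0.0325, H₀ = 1.6033 rad.
Bracket: H₀ sin φ sin δ + cos φ cos δ sin H₀ = 1.6033×0.72897×0.03052 + 0.68455×0.99953×0.99947 = 0.035670 + 0.683866 = 0.719536.
Q̄ = (S₀/π) × [bracket] = (1361/π) × 0.719536 = 311.7 W/m².

Q̄ ≈ 312 W/m²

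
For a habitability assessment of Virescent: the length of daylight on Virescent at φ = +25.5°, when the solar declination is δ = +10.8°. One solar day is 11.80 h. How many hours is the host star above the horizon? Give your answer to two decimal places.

6.24 h

cos H₀ = −tan φ · tan δ = −tan(+25.5°) × tan(+10.800°) = -0.0910, so H₀ = 1.6619 rad = 95.22°.
Daylight = 2H₀/(2π) × 11.80 h = (1.6619/π) × 11.80 = 6.24 h.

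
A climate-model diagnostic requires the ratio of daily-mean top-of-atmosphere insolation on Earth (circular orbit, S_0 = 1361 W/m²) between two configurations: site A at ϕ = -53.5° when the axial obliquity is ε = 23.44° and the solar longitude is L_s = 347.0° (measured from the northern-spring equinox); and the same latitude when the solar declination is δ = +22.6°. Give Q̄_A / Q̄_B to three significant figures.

— Configuration A (ϕ=-53.5°):
Solar declination: sin δ = sin ε · sin L_s = sin 23.44° × sin 347.0° = -0.08948, so δ = -5.134°.
cos h₀ = −tan(-53.5°) tan(-5.134°) = -0.1214, h₀ = 1.6925 rad.
Bracket: h₀ sin ϕ sin δ + cos ϕ cos δ sin h₀ = 1.6925×-0.80386×-0.08948 + 0.59482×0.99599×0.99260 = 0.121740 + 0.588051 = 0.709791.
Q̄ = (S_0/π) × [bracket] = (1361/π) × 0.709791 = 307.50 W/m².
— Configuration B (ϕ=-53.5°):
cos h₀ = −tan(-53.5°) tan(+22.600°) = 0.5625, h₀ = 0.9733 rad.
Bracket: h₀ sin ϕ sin δ + cos ϕ cos δ sin h₀ = 0.9733×-0.80386×0.38430 + 0.59482×0.92321×0.82677 = -0.300675 + 0.454016 = 0.153341.
Q̄ = (S_0/π) × [bracket] = (1361/π) × 0.153341 = 66.430 W/m².
Ratio Q̄_A / Q̄_B = 307.50 / 66.430 = 4.629.

Q̄_A / Q̄_B ≈ 4.63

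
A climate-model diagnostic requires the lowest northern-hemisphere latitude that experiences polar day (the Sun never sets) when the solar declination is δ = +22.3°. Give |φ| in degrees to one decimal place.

Polar day requires cos H₀ = −tan φ tan δ ≤ −1, i.e. tan φ tan δ ≥ 1.
The boundary is |tan φ| · |tan δ| = 1, so |φ| = 90° − |δ| = 90° − 22.3° = 67.7° in the northern hemisphere.

|φ| = 67.7°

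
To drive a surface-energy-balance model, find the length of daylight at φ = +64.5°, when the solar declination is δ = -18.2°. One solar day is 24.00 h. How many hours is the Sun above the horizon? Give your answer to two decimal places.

6.19 h

cos H₀ = −tan φ · tan δ = −tan(+64.5°) × tan(-18.200°) = 0.6893, so H₀ = 0.8103 rad = 46.42°.
Daylight = 2H₀/(2π) × 24.00 h = (0.8103/π) × 24.00 = 6.19 h.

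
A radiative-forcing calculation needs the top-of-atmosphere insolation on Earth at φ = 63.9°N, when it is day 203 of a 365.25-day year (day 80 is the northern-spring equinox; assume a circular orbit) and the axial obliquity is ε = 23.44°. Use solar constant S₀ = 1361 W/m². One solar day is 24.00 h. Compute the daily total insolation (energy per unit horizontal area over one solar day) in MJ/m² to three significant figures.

37.9 MJ/m²

Solar longitude: λ_s = 360° × (203 − 80)/365.25 = 121.232°.
sin δ = sin 23.44° × sin 121.232° = 0.34014, so δ = +19.885°.
cos H₀ = −tan(+63.9°) tan(+19.885°) = -0.7383, H₀ = 2.4014 rad.
Bracket: H₀ sin φ sin δ + cos φ cos δ sin H₀ = 2.4014×0.89803×0.34014 + 0.43994×0.94038×0.67444 = 0.733522 + 0.279023 = 1.012545.
Q̄ = (S₀/π) × [bracket] = (1361/π) × 1.012545 = 438.65 W/m².
Daily total = Q̄ × 24.00 h × 3600 s/h = 438.65 × 24.00 × 3600 / 10⁶ = 37.90 MJ/m².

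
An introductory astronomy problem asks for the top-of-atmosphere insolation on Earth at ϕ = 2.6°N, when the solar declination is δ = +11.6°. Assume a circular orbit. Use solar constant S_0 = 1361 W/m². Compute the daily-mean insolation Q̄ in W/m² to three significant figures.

cos h₀ = −tan(+2.6°) tan(+11.600°) = -0.0093, h₀ = 1.5801 rad.
Bracket: h₀ sin ϕ sin δ + cos ϕ cos δ sin h₀ = 1.5801×0.04536×0.20108 + 0.99897×0.97958×0.99996 = 0.014412 + 0.978532 = 0.992944.
Q̄ = (S_0/π) × [bracket] = (1361/π) × 0.992944 = 430.2 W/m².

Q̄ ≈ 430 W/m²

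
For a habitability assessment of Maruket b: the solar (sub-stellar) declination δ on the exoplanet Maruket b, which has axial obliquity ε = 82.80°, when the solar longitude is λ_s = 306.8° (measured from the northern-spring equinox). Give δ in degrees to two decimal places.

sin δ = sin ε · sin λ_s = sin 82.80° × sin 306.8° = -0.794417.
δ = arcsin(-0.794417) = -52.60°.

δ = -52.60°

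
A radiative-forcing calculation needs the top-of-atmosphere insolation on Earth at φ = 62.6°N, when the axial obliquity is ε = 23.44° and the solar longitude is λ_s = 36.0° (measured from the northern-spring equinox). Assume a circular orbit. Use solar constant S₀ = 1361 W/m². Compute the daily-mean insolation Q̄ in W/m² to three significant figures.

Q̄ ≈ 356 W/m²

Solar declination: sin δ = sin ε · sin λ_s = sin 23.44° × sin 36.0° = 0.23381, so δ = +13.522°.
cos H₀ = −tan(+62.6°) tan(+13.522°) = -0.4639, H₀ = 2.0532 rad.
Bracket: H₀ sin φ sin δ + cos φ cos δ sin H₀ = 2.0532×0.88782×0.23381 + 0.46020×0.97228×0.88587 = 0.426206 + 0.396377 = 0.822583.
Q̄ = (S₀/π) × [bracket] = (1361/π) × 0.822583 = 356.4 W/m².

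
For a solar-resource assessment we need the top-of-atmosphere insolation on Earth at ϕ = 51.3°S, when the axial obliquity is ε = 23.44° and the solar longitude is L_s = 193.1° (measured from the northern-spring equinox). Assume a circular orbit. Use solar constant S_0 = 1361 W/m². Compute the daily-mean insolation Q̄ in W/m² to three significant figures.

Solar declination: sin δ = sin ε · sin L_s = sin 23.44° × sin 193.1° = -0.09016, so δ = -5.173°.
cos h₀ = −tan(-51.3°) tan(-5.173°) = -0.1130, h₀ = 1.6840 rad.
Bracket: h₀ sin ϕ sin δ + cos ϕ cos δ sin h₀ = 1.6840×-0.78043×-0.09016 + 0.62524×0.99593×0.99360 = 0.118492 + 0.618710 = 0.737202.
Q̄ = (S_0/π) × [bracket] = (1361/π) × 0.737202 = 319.4 W/m².

Q̄ ≈ 319 W/m²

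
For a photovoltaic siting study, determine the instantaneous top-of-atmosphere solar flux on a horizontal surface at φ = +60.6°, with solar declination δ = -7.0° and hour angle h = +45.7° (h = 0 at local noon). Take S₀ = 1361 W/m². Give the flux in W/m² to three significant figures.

319 W/m²

cos θ_z = sin φ sin δ + cos φ cos δ cos h = -0.106174 + 0.340299 = 0.234125.
Flux = S₀ · cos θ_z = 1361 × 0.234125 = 318.6 W/m².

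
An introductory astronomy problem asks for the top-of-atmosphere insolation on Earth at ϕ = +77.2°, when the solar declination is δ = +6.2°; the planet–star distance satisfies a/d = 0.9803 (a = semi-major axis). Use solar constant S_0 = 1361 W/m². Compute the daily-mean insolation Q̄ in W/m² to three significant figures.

Q̄ ≈ 171 W/m²

cos h₀ = −tan(+77.2°) tan(+6.200°) = -0.4782, h₀ = 2.0694 rad.
Bracket: h₀ sin ϕ sin δ + cos ϕ cos δ sin h₀ = 2.0694×0.97515×0.10800 + 0.22155×0.99415×0.87827 = 0.217941 + 0.193442 = 0.411383.
Inverse-square distance factor (a/d)² = 0.9803² = 0.960988.
Q̄ = (S_0/π) × 0.960988 × [bracket] = (1361/π) × 0.960988 × 0.411383 = 171.3 W/m².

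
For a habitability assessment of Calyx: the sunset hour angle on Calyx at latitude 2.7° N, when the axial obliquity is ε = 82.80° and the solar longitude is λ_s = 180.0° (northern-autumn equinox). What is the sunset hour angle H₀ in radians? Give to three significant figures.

H₀ = 1.57 rad

Solar declination: sin δ = sin ε · sin λ_s = sin 82.80° × sin 180.0° = 0.00000, so δ = +0.000°.
cos H₀ = −tan φ · tan δ = −tan(+2.7°) × tan(+0.000°) = -0.0000, so H₀ = 1.5708 rad = 90.00°.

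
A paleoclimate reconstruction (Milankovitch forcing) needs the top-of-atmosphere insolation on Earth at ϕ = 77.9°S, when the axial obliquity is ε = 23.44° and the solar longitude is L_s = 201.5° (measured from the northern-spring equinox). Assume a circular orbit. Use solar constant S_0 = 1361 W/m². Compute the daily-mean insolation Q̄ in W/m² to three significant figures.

Solar declination: sin δ = sin ε · sin L_s = sin 23.44° × sin 201.5° = -0.14579, so δ = -8.383°.
cos h₀ = −tan(-77.9°) tan(-8.383°) = -0.6874, h₀ = 2.3287 rad.
Bracket: h₀ sin ϕ sin δ + cos ϕ cos δ sin h₀ = 2.3287×-0.97778×-0.14579 + 0.20962×0.98932×0.72628 = 0.331957 + 0.150617 = 0.482574.
Q̄ = (S_0/π) × [bracket] = (1361/π) × 0.482574 = 209.1 W/m².

Q̄ ≈ 209 W/m²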